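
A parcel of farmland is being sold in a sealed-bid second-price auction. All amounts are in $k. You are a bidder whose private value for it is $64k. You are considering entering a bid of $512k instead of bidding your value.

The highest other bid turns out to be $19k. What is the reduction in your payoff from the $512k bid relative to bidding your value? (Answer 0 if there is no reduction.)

$0k

Bidding your value $64k: you win (since $64k > $19k) and pay $19k. Payoff $45k.
Bidding $512k: you win and pay $19k. Payoff $64k − $19k = $45k.
Difference = $45k − $45k = $0k; both bids lead to the same outcome because the competing bid is below both your value and your alternative bid.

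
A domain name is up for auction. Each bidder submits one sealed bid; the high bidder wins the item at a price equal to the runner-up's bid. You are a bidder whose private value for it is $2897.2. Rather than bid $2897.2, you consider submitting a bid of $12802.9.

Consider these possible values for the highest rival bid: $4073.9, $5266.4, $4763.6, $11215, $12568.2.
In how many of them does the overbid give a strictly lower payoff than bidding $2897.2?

5

The deviation hurts exactly when the highest competing bid lies strictly between $2897.2 and $12802.9 — overbidding then wins at a price above your value.
$4073.9: inside the interval → strictly worse (loss $1176.7).
$5266.4: inside the interval → strictly worse (loss $2369.2).
$4763.6: inside the interval → strictly worse (loss $1866.4).
$11215: inside the interval → strictly worse (loss $8317.8).
$12568.2: inside the interval → strictly worse (loss $9671).
Count: 5.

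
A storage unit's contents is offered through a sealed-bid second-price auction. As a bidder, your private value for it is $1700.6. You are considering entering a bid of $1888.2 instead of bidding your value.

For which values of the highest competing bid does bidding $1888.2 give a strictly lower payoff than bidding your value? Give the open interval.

($1700.6, $1888.2)

If the competing bid is below $1700.6, both bids win at the same price — no difference.
If it is above $1888.2, both bids lose — no difference.
If it lies strictly between $1700.6 and $1888.2, bidding your value loses (payoff 0) while bidding $1888.2 wins at a price above your value (payoff negative).
So the deviation strictly hurts on the open interval ($1700.6, $1888.2).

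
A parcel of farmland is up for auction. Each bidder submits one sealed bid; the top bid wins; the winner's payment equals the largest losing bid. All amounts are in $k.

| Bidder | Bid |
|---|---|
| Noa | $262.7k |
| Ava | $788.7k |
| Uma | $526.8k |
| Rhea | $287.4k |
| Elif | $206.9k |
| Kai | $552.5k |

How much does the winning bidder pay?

$552.5k

Highest bid: Ava at $788.7k, so Ava wins.
Second-highest bid: Kai at $552.5k — that is the price the winner pays.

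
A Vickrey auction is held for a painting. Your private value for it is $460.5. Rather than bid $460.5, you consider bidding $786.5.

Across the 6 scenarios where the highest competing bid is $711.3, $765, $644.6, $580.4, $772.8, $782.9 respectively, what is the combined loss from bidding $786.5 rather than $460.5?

$1494

The deviation costs you only when the competing bid falls strictly between $460.5 and $786.5; elsewhere both bids give the same outcome.
$711.3: truthful payoff $0, deviation payoff −$250.8 → loss $250.8.
$765: truthful payoff $0, deviation payoff −$304.5 → loss $304.5.
$644.6: truthful payoff $0, deviation payoff −$184.1 → loss $184.1.
$580.4: truthful payoff $0, deviation payoff −$119.9 → loss $119.9.
$772.8: truthful payoff $0, deviation payoff −$312.3 → loss $312.3.
$782.9: truthful payoff $0, deviation payoff −$322.4 → loss $322.4.
Total loss = $250.8 + $304.5 + $184.1 + $119.9 + $312.3 + $322.4 = $1494.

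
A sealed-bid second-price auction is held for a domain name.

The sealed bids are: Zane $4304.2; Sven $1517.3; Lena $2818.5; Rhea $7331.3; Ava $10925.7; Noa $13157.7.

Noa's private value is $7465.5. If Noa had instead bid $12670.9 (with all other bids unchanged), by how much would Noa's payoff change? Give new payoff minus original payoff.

The highest bid among the other bidders is $10925.7; Noa's bid doesn't change that.
Original bid $13157.7: Noa is highest, pays the top rival bid $10925.7; payoff $7465.5 − $10925.7 = −$3460.2.
Alternative bid $12670.9: Noa is highest, pays the top rival bid $10925.7; payoff $7465.5 − $10925.7 = −$3460.2.
Change in payoff = −$3460.2 − (−$3460.2) = $0.

$0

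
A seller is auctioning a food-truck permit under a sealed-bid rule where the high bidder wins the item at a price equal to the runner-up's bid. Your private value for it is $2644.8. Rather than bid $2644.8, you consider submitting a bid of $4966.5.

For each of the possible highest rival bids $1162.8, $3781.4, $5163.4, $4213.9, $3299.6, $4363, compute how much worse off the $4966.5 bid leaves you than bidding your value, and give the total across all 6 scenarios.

The deviation costs you only when the competing bid falls strictly between $2644.8 and $4966.5; elsewhere both bids give the same outcome.
$1162.8: outcomes coincide → loss $0.
$3781.4: truthful payoff $0, deviation payoff −$1136.6 → loss $1136.6.
$5163.4: outcomes coincide → loss $0.
$4213.9: truthful payoff $0, deviation payoff −$1569.1 → loss $1569.1.
$3299.6: truthful payoff $0, deviation payoff −$654.8 → loss $654.8.
$4363: truthful payoff $0, deviation payoff −$1718.2 → loss $1718.2.
Total loss = $1136.6 + $1569.1 + $654.8 + $1718.2 = $5078.7.

$5078.7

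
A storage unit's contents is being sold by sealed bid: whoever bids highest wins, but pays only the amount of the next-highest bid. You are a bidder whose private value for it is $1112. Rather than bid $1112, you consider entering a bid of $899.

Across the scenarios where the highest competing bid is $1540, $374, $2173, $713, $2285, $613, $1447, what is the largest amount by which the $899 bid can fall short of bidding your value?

$1540: same outcome either way → loss $0.
$374: same outcome either way → loss $0.
$2173: same outcome either way → loss $0.
$713: same outcome either way → loss $0.
$2285: same outcome either way → loss $0.
$613: same outcome either way → loss $0.
$1447: same outcome either way → loss $0.
Maximum loss: $0.

$0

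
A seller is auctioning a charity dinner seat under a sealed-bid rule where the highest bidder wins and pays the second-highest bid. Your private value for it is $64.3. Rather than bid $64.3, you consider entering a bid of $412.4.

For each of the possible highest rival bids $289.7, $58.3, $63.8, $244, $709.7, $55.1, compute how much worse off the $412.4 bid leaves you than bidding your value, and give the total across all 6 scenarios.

$405.1

The deviation costs you only when the competing bid falls strictly between $64.3 and $412.4; elsewhere both bids give the same outcome.
$289.7: truthful payoff $0, deviation payoff −$225.4 → loss $225.4.
$58.3: outcomes coincide → loss $0.
$63.8: outcomes coincide → loss $0.
$244: truthful payoff $0, deviation payoff −$179.7 → loss $179.7.
$709.7: outcomes coincide → loss $0.
$55.1: outcomes coincide → loss $0.
Total loss = $225.4 + $179.7 = $405.1.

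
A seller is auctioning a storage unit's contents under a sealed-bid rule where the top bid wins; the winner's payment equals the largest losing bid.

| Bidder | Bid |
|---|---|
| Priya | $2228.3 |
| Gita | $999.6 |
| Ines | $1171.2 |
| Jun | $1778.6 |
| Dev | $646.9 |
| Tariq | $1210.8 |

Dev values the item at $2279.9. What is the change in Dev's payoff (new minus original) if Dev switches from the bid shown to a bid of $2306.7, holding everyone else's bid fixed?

$51.6

The highest bid among the other bidders is $2228.3; Dev's bid doesn't change that.
Original bid $646.9: Dev is not highest (top rival bid is $2228.3); payoff $0.
Alternative bid $2306.7: Dev is highest, pays the top rival bid $2228.3; payoff $2279.9 − $2228.3 = $51.6.
Change in payoff = $51.6 − ($0) = $51.6.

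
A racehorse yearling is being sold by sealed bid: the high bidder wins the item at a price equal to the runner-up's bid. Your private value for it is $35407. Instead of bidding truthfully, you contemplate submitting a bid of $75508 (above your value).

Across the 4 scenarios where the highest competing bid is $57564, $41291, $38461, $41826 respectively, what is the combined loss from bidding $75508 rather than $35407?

The deviation costs you only when the competing bid falls strictly between $35407 and $75508; elsewhere both bids give the same outcome.
$57564: truthful payoff $0, deviation payoff −$22157 → loss $22157.
$41291: truthful payoff $0, deviation payoff −$5884 → loss $5884.
$38461: truthful payoff $0, deviation payoff −$3054 → loss $3054.
$41826: truthful payoff $0, deviation payoff −$6419 → loss $6419.
Total loss = $22157 + $5884 + $3054 + $6419 = $37514.

$37514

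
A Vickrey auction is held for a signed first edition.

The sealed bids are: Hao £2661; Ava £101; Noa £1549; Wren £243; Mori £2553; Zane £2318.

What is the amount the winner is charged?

Highest bid: Hao at £2661, so Hao wins.
Second-highest bid: Mori at £2553 — that is the price the winner pays.

£2553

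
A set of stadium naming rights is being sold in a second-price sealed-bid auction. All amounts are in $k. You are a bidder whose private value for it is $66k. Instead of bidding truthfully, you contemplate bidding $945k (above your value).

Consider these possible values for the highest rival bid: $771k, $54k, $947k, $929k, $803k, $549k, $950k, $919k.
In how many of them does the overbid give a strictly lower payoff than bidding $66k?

5

The deviation hurts exactly when the highest competing bid lies strictly between $66k and $945k — overbidding then wins at a price above your value.
$771k: inside the interval → strictly worse (loss $705k).
$54k: below both → same outcome either way.
$947k: above both → same outcome either way.
$929k: inside the interval → strictly worse (loss $863k).
$803k: inside the interval → strictly worse (loss $737k).
$549k: inside the interval → strictly worse (loss $483k).
$950k: above both → same outcome either way.
$919k: inside the interval → strictly worse (loss $853k).
Count: 5.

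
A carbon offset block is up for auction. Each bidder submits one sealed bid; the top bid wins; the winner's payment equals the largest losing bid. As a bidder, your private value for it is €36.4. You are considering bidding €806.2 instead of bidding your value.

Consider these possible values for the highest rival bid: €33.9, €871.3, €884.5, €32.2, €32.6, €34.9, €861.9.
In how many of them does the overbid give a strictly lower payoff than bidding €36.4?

0

The deviation hurts exactly when the highest competing bid lies strictly between €36.4 and €806.2 — overbidding then wins at a price above your value.
€33.9: below both → same outcome either way.
€871.3: above both → same outcome either way.
€884.5: above both → same outcome either way.
€32.2: below both → same outcome either way.
€32.6: below both → same outcome either way.
€34.9: below both → same outcome either way.
€861.9: above both → same outcome either way.
Count: 0.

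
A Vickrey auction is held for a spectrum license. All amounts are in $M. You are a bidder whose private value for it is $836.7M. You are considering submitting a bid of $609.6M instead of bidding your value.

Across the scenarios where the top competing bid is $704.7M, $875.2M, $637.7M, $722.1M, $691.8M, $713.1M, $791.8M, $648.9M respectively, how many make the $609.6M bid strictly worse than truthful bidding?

7

The deviation hurts exactly when the highest competing bid lies strictly between $609.6M and $836.7M — underbidding then forfeits a profitable win.
$704.7M: inside the interval → strictly worse (loss $132M).
$875.2M: above both → same outcome either way.
$637.7M: inside the interval → strictly worse (loss $199M).
$722.1M: inside the interval → strictly worse (loss $114.6M).
$691.8M: inside the interval → strictly worse (loss $144.9M).
$713.1M: inside the interval → strictly worse (loss $123.6M).
$791.8M: inside the interval → strictly worse (loss $44.9M).
$648.9M: inside the interval → strictly worse (loss $187.8M).
Count: 7.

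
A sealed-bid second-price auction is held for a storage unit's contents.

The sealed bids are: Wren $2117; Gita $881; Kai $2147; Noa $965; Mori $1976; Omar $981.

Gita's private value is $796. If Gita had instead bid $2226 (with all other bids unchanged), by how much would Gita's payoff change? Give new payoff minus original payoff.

−$1351

The highest bid among the other bidders is $2147; Gita's bid doesn't change that.
Original bid $881: Gita is not highest (top rival bid is $2147); payoff $0.
Alternative bid $2226: Gita is highest, pays the top rival bid $2147; payoff $796 − $2147 = −$1351.
Change in payoff = −$1351 − ($0) = −$1351.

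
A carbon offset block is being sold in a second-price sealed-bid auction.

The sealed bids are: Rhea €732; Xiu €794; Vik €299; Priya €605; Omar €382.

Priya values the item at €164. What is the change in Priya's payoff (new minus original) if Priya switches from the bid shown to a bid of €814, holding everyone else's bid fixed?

−€630

The highest bid among the other bidders is €794; Priya's bid doesn't change that.
Original bid €605: Priya is not highest (top rival bid is €794); payoff €0.
Alternative bid €814: Priya is highest, pays the top rival bid €794; payoff €164 − €794 = −€630.
Change in payoff = −€630 − (€0) = −€630.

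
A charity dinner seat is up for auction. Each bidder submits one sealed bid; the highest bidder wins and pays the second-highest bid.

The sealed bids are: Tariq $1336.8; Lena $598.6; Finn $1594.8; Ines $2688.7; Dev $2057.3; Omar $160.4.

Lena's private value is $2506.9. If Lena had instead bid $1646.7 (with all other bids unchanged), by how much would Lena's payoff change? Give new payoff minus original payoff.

The highest bid among the other bidders is $2688.7; Lena's bid doesn't change that.
Original bid $598.6: Lena is not highest (top rival bid is $2688.7); payoff $0.
Alternative bid $1646.7: Lena is not highest (top rival bid is $2688.7); payoff $0.
Change in payoff = $0 − ($0) = $0.

$0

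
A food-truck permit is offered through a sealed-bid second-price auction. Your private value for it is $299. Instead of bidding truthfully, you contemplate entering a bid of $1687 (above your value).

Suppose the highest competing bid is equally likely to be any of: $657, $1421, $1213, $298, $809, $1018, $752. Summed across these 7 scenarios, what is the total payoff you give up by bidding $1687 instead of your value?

The deviation costs you only when the competing bid falls strictly between $299 and $1687; elsewhere both bids give the same outcome.
$657: truthful payoff $0, deviation payoff −$358 → loss $358.
$1421: truthful payoff $0, deviation payoff −$1122 → loss $1122.
$1213: truthful payoff $0, deviation payoff −$914 → loss $914.
$298: outcomes coincide → loss $0.
$809: truthful payoff $0, deviation payoff −$510 → loss $510.
$1018: truthful payoff $0, deviation payoff −$719 → loss $719.
$752: truthful payoff $0, deviation payoff −$453 → loss $453.
Total loss = $358 + $1122 + $914 + $510 + $719 + $453 = $4076.

$4076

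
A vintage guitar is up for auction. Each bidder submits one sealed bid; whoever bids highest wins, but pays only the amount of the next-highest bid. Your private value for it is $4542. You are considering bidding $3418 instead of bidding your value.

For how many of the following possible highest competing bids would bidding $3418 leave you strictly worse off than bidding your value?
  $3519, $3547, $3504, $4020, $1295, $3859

5

The deviation hurts exactly when the highest competing bid lies strictly between $3418 and $4542 — underbidding then forfeits a profitable win.
$3519: inside the interval → strictly worse (loss $1023).
$3547: inside the interval → strictly worse (loss $995).
$3504: inside the interval → strictly worse (loss $1038).
$4020: inside the interval → strictly worse (loss $522).
$1295: below both → same outcome either way.
$3859: inside the interval → strictly worse (loss $683).
Count: 5.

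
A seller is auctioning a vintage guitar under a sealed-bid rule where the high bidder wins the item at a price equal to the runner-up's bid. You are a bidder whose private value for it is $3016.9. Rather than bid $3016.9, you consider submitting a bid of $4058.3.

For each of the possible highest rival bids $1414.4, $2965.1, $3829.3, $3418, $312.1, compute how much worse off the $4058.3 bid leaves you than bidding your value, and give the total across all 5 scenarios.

$1213.5

The deviation costs you only when the competing bid falls strictly between $3016.9 and $4058.3; elsewhere both bids give the same outcome.
$1414.4: outcomes coincide → loss $0.
$2965.1: outcomes coincide → loss $0.
$3829.3: truthful payoff $0, deviation payoff −$812.4 → loss $812.4.
$3418: truthful payoff $0, deviation payoff −$401.1 → loss $401.1.
$312.1: outcomes coincide → loss $0.
Total loss = $812.4 + $401.1 = $1213.5.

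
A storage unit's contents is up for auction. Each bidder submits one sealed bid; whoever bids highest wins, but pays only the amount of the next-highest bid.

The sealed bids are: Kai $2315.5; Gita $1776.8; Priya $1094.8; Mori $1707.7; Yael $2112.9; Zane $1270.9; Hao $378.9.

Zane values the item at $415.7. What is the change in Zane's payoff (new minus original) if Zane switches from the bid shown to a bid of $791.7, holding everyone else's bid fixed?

$0

The highest bid among the other bidders is $2315.5; Zane's bid doesn't change that.
Original bid $1270.9: Zane is not highest (top rival bid is $2315.5); payoff $0.
Alternative bid $791.7: Zane is not highest (top rival bid is $2315.5); payoff $0.
Change in payoff = $0 − ($0) = $0.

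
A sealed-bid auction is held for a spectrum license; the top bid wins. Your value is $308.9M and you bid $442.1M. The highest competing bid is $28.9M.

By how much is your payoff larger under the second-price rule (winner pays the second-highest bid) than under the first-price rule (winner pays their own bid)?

$413.2M

You have the highest bid, so you win under either rule.
Second-price: pay $28.9M → payoff $280M.
First-price: pay your own bid $442.1M → payoff −$133.2M.
Difference = $280M − (−$133.2M) = $413.2M.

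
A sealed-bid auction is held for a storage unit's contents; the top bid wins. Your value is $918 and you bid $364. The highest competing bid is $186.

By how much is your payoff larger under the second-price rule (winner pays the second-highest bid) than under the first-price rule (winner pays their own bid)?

$178

You have the highest bid, so you win under either rule.
Second-price: pay $186 → payoff $732.
First-price: pay your own bid $364 → payoff $554.
Difference = $732 − ($554) = $178.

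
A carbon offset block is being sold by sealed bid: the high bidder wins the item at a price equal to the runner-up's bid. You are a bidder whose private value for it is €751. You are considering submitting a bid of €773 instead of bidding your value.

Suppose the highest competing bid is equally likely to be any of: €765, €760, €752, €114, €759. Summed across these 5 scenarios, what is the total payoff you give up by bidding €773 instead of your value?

€32

The deviation costs you only when the competing bid falls strictly between €751 and €773; elsewhere both bids give the same outcome.
€765: truthful payoff €0, deviation payoff −€14 → loss €14.
€760: truthful payoff €0, deviation payoff −€9 → loss €9.
€752: truthful payoff €0, deviation payoff −€1 → loss €1.
€114: outcomes coincide → loss €0.
€759: truthful payoff €0, deviation payoff −€8 → loss €8.
Total loss = €14 + €9 + €1 + €8 = €32.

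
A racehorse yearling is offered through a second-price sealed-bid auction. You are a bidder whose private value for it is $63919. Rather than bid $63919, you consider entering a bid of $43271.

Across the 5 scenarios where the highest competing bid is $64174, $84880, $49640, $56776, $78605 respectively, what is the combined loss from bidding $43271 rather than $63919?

$21422

The deviation costs you only when the competing bid falls strictly between $43271 and $63919; elsewhere both bids give the same outcome.
$64174: outcomes coincide → loss $0.
$84880: outcomes coincide → loss $0.
$49640: truthful payoff $14279, deviation payoff $0 → loss $14279.
$56776: truthful payoff $7143, deviation payoff $0 → loss $7143.
$78605: outcomes coincide → loss $0.
Total loss = $14279 + $7143 = $21422.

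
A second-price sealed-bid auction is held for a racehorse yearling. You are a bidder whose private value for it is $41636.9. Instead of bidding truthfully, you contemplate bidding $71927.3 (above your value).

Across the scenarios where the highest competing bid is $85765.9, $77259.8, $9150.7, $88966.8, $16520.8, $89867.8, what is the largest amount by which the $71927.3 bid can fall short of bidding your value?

$85765.9: same outcome either way → loss $0.
$77259.8: same outcome either way → loss $0.
$9150.7: same outcome either way → loss $0.
$88966.8: same outcome either way → loss $0.
$16520.8: same outcome either way → loss $0.
$89867.8: same outcome either way → loss $0.
Maximum loss: $0.

$0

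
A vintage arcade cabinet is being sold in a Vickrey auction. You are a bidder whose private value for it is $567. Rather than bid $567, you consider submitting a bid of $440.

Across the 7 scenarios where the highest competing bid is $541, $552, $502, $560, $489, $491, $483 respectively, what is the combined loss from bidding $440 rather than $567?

The deviation costs you only when the competing bid falls strictly between $440 and $567; elsewhere both bids give the same outcome.
$541: truthful payoff $26, deviation payoff $0 → loss $26.
$552: truthful payoff $15, deviation payoff $0 → loss $15.
$502: truthful payoff $65, deviation payoff $0 → loss $65.
$560: truthful payoff $7, deviation payoff $0 → loss $7.
$489: truthful payoff $78, deviation payoff $0 → loss $78.
$491: truthful payoff $76, deviation payoff $0 → loss $76.
$483: truthful payoff $84, deviation payoff $0 → loss $84.
Total loss = $26 + $15 + $65 + $7 + $78 + $76 + $84 = $351.

$351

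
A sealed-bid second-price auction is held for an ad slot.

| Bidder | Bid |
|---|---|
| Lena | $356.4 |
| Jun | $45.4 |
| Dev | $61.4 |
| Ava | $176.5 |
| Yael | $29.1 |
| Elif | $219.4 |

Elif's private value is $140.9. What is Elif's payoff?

$0

Highest bid: Lena at $356.4, so Lena wins.
Second-highest bid: Elif at $219.4 — that is the price the winner pays.
Elif did not win, so Elif pays nothing and receives nothing: payoff $0.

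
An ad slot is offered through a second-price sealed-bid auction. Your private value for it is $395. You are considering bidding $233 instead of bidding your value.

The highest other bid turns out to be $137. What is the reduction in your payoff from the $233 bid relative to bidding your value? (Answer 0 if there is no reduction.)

$0

Bidding your value $395: you win (since $395 > $137) and pay $137. Payoff $258.
Bidding $233: you win and pay $137. Payoff $395 − $137 = $258.
Difference = $258 − $258 = $0; both bids lead to the same outcome because the competing bid is below both your value and your alternative bid.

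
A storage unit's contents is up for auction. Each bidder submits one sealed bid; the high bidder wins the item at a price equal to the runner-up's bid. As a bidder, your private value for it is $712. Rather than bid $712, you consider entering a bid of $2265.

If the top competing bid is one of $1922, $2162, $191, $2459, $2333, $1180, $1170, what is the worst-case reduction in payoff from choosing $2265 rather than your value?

$1450

$1922: truthful gives $0, deviation gives −$1210 → loss $1210.
$2162: truthful gives $0, deviation gives −$1450 → loss $1450.
$191: same outcome either way → loss $0.
$2459: same outcome either way → loss $0.
$2333: same outcome either way → loss $0.
$1180: truthful gives $0, deviation gives −$468 → loss $468.
$1170: truthful gives $0, deviation gives −$458 → loss $458.
Maximum loss: $1450.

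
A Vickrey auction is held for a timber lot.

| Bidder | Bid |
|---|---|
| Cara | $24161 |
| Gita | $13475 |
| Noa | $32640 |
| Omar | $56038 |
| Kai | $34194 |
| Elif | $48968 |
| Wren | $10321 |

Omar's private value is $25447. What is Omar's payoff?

Highest bid: Omar at $56038, so Omar wins.
Second-highest bid: Elif at $48968 — that is the price the winner pays.
Omar's payoff = value − price = $25447 − $48968 = −$23521.

−$23521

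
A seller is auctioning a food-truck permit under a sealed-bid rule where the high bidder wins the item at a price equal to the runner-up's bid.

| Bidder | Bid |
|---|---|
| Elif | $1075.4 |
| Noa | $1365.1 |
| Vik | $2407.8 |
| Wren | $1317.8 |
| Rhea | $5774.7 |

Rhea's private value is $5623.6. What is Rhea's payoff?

$3215.8

Highest bid: Rhea at $5774.7, so Rhea wins.
Second-highest bid: Vik at $2407.8 — that is the price the winner pays.
Rhea's payoff = value − price = $5623.6 − $2407.8 = $3215.8.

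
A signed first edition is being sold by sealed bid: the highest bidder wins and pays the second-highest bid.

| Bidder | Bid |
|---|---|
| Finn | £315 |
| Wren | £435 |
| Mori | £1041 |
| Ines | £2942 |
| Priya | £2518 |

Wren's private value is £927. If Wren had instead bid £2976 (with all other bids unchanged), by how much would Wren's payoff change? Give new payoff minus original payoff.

The highest bid among the other bidders is £2942; Wren's bid doesn't change that.
Original bid £435: Wren is not highest (top rival bid is £2942); payoff £0.
Alternative bid £2976: Wren is highest, pays the top rival bid £2942; payoff £927 − £2942 = −£2015.
Change in payoff = −£2015 − (£0) = −£2015.

−£2015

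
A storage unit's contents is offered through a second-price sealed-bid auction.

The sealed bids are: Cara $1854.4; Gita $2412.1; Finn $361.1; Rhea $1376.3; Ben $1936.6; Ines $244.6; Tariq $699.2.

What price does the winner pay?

$1936.6

Highest bid: Gita at $2412.1, so Gita wins.
Second-highest bid: Ben at $1936.6 — that is the price the winner pays.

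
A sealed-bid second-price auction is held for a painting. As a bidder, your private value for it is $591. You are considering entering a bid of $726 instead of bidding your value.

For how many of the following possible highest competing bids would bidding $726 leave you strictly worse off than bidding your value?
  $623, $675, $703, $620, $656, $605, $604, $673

8

The deviation hurts exactly when the highest competing bid lies strictly between $591 and $726 — overbidding then wins at a price above your value.
$623: inside the interval → strictly worse (loss $32).
$675: inside the interval → strictly worse (loss $84).
$703: inside the interval → strictly worse (loss $112).
$620: inside the interval → strictly worse (loss $29).
$656: inside the interval → strictly worse (loss $65).
$605: inside the interval → strictly worse (loss $14).
$604: inside the interval → strictly worse (loss $13).
$673: inside the interval → strictly worse (loss $82).
Count: 8.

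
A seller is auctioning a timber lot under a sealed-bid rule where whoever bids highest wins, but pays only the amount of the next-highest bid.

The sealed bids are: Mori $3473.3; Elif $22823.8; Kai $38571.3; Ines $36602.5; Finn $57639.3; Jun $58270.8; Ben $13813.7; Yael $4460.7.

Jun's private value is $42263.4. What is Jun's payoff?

−$15375.9

Highest bid: Jun at $58270.8, so Jun wins.
Second-highest bid: Finn at $57639.3 — that is the price the winner pays.
Jun's payoff = value − price = $42263.4 − $57639.3 = −$15375.9.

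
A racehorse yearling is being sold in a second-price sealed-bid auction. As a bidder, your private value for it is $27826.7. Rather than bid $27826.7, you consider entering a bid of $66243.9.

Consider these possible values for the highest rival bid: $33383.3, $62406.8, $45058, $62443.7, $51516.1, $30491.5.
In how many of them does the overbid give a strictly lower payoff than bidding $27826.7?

6

The deviation hurts exactly when the highest competing bid lies strictly between $27826.7 and $66243.9 — overbidding then wins at a price above your value.
$33383.3: inside the interval → strictly worse (loss $5556.6).
$62406.8: inside the interval → strictly worse (loss $34580.1).
$45058: inside the interval → strictly worse (loss $17231.3).
$62443.7: inside the interval → strictly worse (loss $34617).
$51516.1: inside the interval → strictly worse (loss $23689.4).
$30491.5: inside the interval → strictly worse (loss $2664.8).
Count: 6.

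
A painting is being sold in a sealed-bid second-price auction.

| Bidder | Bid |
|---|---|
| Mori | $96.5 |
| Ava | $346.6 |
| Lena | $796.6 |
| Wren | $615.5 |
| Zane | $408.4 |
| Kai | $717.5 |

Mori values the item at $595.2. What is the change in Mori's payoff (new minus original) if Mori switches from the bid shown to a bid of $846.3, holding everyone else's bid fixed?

−$201.4

The highest bid among the other bidders is $796.6; Mori's bid doesn't change that.
Original bid $96.5: Mori is not highest (top rival bid is $796.6); payoff $0.
Alternative bid $846.3: Mori is highest, pays the top rival bid $796.6; payoff $595.2 − $796.6 = −$201.4.
Change in payoff = −$201.4 − ($0) = −$201.4.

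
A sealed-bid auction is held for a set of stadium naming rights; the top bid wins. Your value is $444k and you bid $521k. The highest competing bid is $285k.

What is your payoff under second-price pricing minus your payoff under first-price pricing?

$236k

You have the highest bid, so you win under either rule.
Second-price: pay $285k → payoff $159k.
First-price: pay your own bid $521k → payoff −$77k.
Difference = $159k − (−$77k) = $236k.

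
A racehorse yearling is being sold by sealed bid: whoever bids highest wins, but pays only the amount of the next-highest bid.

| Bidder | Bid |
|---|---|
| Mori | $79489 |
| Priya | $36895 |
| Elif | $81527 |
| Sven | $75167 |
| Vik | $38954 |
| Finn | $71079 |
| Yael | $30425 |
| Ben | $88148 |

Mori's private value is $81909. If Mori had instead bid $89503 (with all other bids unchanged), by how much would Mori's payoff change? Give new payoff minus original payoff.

−$6239

The highest bid among the other bidders is $88148; Mori's bid doesn't change that.
Original bid $79489: Mori is not highest (top rival bid is $88148); payoff $0.
Alternative bid $89503: Mori is highest, pays the top rival bid $88148; payoff $81909 − $88148 = −$6239.
Change in payoff = −$6239 − ($0) = −$6239.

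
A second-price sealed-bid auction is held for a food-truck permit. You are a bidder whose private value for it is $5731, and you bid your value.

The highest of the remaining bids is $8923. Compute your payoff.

$0

Your bid $5731 is below the highest competing bid $8923, so you lose.
A losing bidder pays nothing and receives nothing: payoff = $0.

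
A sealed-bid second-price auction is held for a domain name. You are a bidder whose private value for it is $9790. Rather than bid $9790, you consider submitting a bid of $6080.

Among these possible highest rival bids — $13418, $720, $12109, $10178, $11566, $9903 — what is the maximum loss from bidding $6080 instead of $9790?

$0

$13418: same outcome either way → loss $0.
$720: same outcome either way → loss $0.
$12109: same outcome either way → loss $0.
$10178: same outcome either way → loss $0.
$11566: same outcome either way → loss $0.
$9903: same outcome either way → loss $0.
Maximum loss: $0.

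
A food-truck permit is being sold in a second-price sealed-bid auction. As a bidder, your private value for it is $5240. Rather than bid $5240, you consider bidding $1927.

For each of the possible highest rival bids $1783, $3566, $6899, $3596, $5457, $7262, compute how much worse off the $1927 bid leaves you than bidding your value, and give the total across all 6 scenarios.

The deviation costs you only when the competing bid falls strictly between $1927 and $5240; elsewhere both bids give the same outcome.
$1783: outcomes coincide → loss $0.
$3566: truthful payoff $1674, deviation payoff $0 → loss $1674.
$6899: outcomes coincide → loss $0.
$3596: truthful payoff $1644, deviation payoff $0 → loss $1644.
$5457: outcomes coincide → loss $0.
$7262: outcomes coincide → loss $0.
Total loss = $1674 + $1644 = $3318.
Truthful bidding weakly dominates here: raising your bid can only win items priced above your value, and lowering it can only forfeit items priced below.

$3318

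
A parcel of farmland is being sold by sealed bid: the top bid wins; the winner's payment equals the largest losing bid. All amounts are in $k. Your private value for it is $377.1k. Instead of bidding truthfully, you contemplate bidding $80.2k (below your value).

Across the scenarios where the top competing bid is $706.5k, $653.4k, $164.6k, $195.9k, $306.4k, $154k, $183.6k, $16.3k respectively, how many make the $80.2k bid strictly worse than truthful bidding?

5

The deviation hurts exactly when the highest competing bid lies strictly between $80.2k and $377.1k — underbidding then forfeits a profitable win.
$706.5k: above both → same outcome either way.
$653.4k: above both → same outcome either way.
$164.6k: inside the interval → strictly worse (loss $212.5k).
$195.9k: inside the interval → strictly worse (loss $181.2k).
$306.4k: inside the interval → strictly worse (loss $70.7k).
$154k: inside the interval → strictly worse (loss $223.1k).
$183.6k: inside the interval → strictly worse (loss $193.5k).
$16.3k: below both → same outcome either way.
Count: 5.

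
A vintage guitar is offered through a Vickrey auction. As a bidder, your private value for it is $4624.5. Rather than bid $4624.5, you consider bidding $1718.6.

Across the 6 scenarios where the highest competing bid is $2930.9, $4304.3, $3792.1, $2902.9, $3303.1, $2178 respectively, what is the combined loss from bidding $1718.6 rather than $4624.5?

The deviation costs you only when the competing bid falls strictly between $1718.6 and $4624.5; elsewhere both bids give the same outcome.
$2930.9: truthful payoff $1693.6, deviation payoff $0 → loss $1693.6.
$4304.3: truthful payoff $320.2, deviation payoff $0 → loss $320.2.
$3792.1: truthful payoff $832.4, deviation payoff $0 → loss $832.4.
$2902.9: truthful payoff $1721.6, deviation payoff $0 → loss $1721.6.
$3303.1: truthful payoff $1321.4, deviation payoff $0 → loss $1321.4.
$2178: truthful payoff $2446.5, deviation payoff $0 → loss $2446.5.
Total loss = $1693.6 + $320.2 + $832.4 + $1721.6 + $1321.4 + $2446.5 = $8335.7.
Because the price is fixed by the runner-up's bid, deviating from your value can only change a good outcome into a bad one — never the reverse.

$8335.7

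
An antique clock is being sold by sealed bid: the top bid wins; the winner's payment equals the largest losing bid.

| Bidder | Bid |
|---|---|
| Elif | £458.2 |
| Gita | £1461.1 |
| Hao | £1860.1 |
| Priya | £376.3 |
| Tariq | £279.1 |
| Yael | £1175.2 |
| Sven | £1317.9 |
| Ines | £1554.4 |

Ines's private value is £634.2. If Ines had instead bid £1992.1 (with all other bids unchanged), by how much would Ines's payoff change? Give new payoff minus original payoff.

The highest bid among the other bidders is £1860.1; Ines's bid doesn't change that.
Original bid £1554.4: Ines is not highest (top rival bid is £1860.1); payoff £0.
Alternative bid £1992.1: Ines is highest, pays the top rival bid £1860.1; payoff £634.2 − £1860.1 = −£1225.9.
Change in payoff = −£1225.9 − (£0) = −£1225.9.

−£1225.9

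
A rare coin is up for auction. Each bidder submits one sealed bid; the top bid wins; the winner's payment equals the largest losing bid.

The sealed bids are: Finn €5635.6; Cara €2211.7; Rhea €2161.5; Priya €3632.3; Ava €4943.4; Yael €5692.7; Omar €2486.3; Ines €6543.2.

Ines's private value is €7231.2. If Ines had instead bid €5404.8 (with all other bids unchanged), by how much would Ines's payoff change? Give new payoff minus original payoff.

The highest bid among the other bidders is €5692.7; Ines's bid doesn't change that.
Original bid €6543.2: Ines is highest, pays the top rival bid €5692.7; payoff €7231.2 − €5692.7 = €1538.5.
Alternative bid €5404.8: Ines is not highest (top rival bid is €5692.7); payoff €0.
Change in payoff = €0 − (€1538.5) = −€1538.5.

−€1538.5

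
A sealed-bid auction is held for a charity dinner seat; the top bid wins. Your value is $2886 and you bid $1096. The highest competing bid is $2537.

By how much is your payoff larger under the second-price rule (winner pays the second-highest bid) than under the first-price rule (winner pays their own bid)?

$0

Your bid $1096 is below $2537, so you lose under either rule.
Payoff is $0 in both cases; difference = $0.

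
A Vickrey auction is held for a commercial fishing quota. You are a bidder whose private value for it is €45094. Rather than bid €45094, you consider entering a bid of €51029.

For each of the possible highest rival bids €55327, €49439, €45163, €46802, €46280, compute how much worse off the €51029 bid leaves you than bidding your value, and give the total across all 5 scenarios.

€7308

The deviation costs you only when the competing bid falls strictly between €45094 and €51029; elsewhere both bids give the same outcome.
€55327: outcomes coincide → loss €0.
€49439: truthful payoff €0, deviation payoff −€4345 → loss €4345.
€45163: truthful payoff €0, deviation payoff −€69 → loss €69.
€46802: truthful payoff €0, deviation payoff −€1708 → loss €1708.
€46280: truthful payoff €0, deviation payoff −€1186 → loss €1186.
Total loss = €4345 + €69 + €1708 + €1186 = €7308.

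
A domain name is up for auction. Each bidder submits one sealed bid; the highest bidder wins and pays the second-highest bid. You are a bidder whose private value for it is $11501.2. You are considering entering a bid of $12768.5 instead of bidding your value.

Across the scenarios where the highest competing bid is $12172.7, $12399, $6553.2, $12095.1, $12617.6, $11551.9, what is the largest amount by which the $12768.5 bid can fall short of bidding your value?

$12172.7: truthful gives $0, deviation gives −$671.5 → loss $671.5.
$12399: truthful gives $0, deviation gives −$897.8 → loss $897.8.
$6553.2: same outcome either way → loss $0.
$12095.1: truthful gives $0, deviation gives −$593.9 → loss $593.9.
$12617.6: truthful gives $0, deviation gives −$1116.4 → loss $1116.4.
$11551.9: truthful gives $0, deviation gives −$50.7 → loss $50.7.
Maximum loss: $1116.4.

$1116.4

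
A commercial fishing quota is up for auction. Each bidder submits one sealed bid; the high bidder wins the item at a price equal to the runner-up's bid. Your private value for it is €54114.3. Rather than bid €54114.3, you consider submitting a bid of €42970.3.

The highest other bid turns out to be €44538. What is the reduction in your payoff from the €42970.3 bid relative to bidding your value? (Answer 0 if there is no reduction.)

€9576.3

Bidding your value €54114.3: you win (since €54114.3 > €44538) and pay €44538. Payoff €9576.3.
Bidding €42970.3: you lose. Payoff €0.
The competing bid €44538 lies between your shaded bid and your value, so underbidding forfeits an item you could have won at a profitable price.
Loss from deviating = €9576.3 − (€0) = €9576.3.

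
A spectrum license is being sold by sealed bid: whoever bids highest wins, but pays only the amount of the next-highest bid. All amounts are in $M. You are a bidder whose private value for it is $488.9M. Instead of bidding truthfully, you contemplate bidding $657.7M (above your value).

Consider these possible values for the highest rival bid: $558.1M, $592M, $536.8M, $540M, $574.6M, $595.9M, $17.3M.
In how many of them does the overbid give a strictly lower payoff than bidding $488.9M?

6

The deviation hurts exactly when the highest competing bid lies strictly between $488.9M and $657.7M — overbidding then wins at a price above your value.
$558.1M: inside the interval → strictly worse (loss $69.2M).
$592M: inside the interval → strictly worse (loss $103.1M).
$536.8M: inside the interval → strictly worse (loss $47.9M).
$540M: inside the interval → strictly worse (loss $51.1M).
$574.6M: inside the interval → strictly worse (loss $85.7M).
$595.9M: inside the interval → strictly worse (loss $107M).
$17.3M: below both → same outcome either way.
Count: 6.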